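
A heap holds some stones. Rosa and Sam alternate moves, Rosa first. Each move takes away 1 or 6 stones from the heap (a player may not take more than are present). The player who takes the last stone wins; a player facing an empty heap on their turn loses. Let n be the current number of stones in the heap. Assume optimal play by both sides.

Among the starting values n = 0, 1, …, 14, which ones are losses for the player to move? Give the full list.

0, 2, 4, 7, 9, 11, 14

Build the W/L table. Terminal = L. A non-terminal position is W if it has a move to some L; otherwise it is L.
n=0: no move → L
n=1: can move to 0, which is L ⇒ W
n=2: the only move is to 1(W), a W ⇒ L
n=3: can move to 2, which is L ⇒ W
n=4: the only move is to 3(W), a W ⇒ L
n=5: can move to 4, which is L ⇒ W
n=6: can move to 0, which is L ⇒ W
n=7: moves to 6(W), 1(W); every one is W ⇒ L
n=8: can move to 7, which is L ⇒ W
n=9: moves to 8(W), 3(W); every one is W ⇒ L
n=10: can move to 9, which is L ⇒ W
n=11: moves to 10(W), 5(W); every one is W ⇒ L
n=12: can move to 11, which is L ⇒ W
n=13: can move to 7, which is L ⇒ W
n=14: moves to 13(W), 8(W); every one is W ⇒ L
The losing starting values of n are exactly the entries labelled L in this table (7 of them).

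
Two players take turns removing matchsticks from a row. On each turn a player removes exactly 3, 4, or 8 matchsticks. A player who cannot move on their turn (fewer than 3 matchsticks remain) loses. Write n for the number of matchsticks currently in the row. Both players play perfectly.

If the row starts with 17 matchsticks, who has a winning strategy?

Label each position W (a win for the player to move) or L (a loss). A position with no legal move is L; any other position is W exactly when some move reaches an L, and L when every move reaches a W.
n=0: no move → L
n=1: no move → L
n=2: no move → L
n=3: reaches L-position 0 → W
n=4: reaches L-position 1 → W
n=5: reaches L-position 2 → W
n=6: reaches L-position 2 → W
n=7: only reaches 4(W), 3(W), all W → L
n=8: reaches L-position 0 → W
n=9: reaches L-position 1 → W
n=10: reaches L-position 7 → W
n=11: reaches L-position 7 → W
n=12: only reaches 9(W), 8(W), 4(W), all W → L
n=13: only reaches 10(W), 9(W), 5(W), all W → L
n=14: only reaches 11(W), 10(W), 6(W), all W → L
n=15: reaches L-position 12 → W
n=16: reaches L-position 13 → W
n=17: reaches L-position 14 → W
The starting position 17 is W: the player to move should remove 3, leaving 14, handing over an L position.

The first player wins.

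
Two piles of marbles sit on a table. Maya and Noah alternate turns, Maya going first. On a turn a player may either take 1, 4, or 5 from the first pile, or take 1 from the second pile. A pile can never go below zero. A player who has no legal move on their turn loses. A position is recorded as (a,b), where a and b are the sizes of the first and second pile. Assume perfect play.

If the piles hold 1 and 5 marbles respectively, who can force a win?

Noah wins.

Positions with no move are L. A position that does have a move is losing for the player to move precisely when every available move leads to a winning position for the opponent. Fill in the labels:
No move ever increases a pile, so every position that can arise here has a ≤ 1 and b ≤ 5; it is enough to label the cells with 0 ≤ a ≤ 1 and 0 ≤ b ≤ 5.
Every move lowers a or b (never raises either), so fill the grid row by row in increasing a, and left to right within a row: each cell's successors are then already labelled.
      b=0  b=1  b=2  b=3  b=4  b=5
a=0:    L    W    L    W    L    W
a=1:    W    L    W    L    W    L
Cells with no legal move (terminal, hence L): (0,0).
The remaining L cells, each justified by listing all of its moves:
(0,2): L (sole option (0,1)(W) is W)
(0,4): L (sole option (0,3)(W) is W)
(1,1): L (options (0,1)(W), (1,0)(W) are all W)
(1,3): L (options (0,3)(W), (1,2)(W) are all W)
(1,5): L (options (0,5)(W), (1,4)(W) are all W)
Every other cell has at least one move into one of the L cells above, so it is W.
Every move from (1,5) reaches a W position, so the mover loses.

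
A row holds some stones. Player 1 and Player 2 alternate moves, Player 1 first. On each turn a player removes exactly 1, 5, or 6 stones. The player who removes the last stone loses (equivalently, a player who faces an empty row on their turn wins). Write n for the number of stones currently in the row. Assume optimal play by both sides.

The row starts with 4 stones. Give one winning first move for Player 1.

Remove 1, leaving 3.

Work bottom-up. With no move the player to move wins. Otherwise the position is W if at least one move leads to an L position for the opponent, and L if every move leads to a W.
n=0: no move; the opponent has just taken the last stone and therefore loses → W
n=1: L (sole option 0(W) is W)
n=2: W (go to 1, an L position)
n=3: L (sole option 2(W) is W)
n=4: W (go to 3, an L position)
From 4, the L positions reachable in one move are: 3.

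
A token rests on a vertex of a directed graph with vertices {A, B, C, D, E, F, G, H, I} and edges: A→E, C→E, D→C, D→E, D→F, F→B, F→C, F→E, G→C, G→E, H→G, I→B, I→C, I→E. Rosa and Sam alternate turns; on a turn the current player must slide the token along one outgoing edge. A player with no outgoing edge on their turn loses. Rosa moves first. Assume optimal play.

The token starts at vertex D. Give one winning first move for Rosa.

Use the standard recursion: the mover loses at a terminal position; elsewhere, the mover wins exactly when some move hands the opponent an L position.
Every edge goes from a vertex to one that appears earlier in the order E, B, C, F, I, D, G, H, A, so processing vertices in that order labels each vertex after all of its successors.
E: no outgoing edge → L
B: no outgoing edge → L
C: →E(L), so W
F: →B(L), so W
I: →B(L), so W
D: →E(L), so W
G: →E(L), so W
H: →G(W) only, which is W, so L
A: →E(L), so W
From D, the L positions reachable in one move are: E.

Move to E.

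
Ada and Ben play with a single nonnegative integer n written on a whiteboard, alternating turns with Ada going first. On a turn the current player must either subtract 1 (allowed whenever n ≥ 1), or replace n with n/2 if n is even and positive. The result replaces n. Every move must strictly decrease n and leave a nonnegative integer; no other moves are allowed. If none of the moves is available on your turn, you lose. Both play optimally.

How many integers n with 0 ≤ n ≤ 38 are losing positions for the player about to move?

Label each position W (a win for the player to move) or L (a loss). A position with no legal move is L; any other position is W exactly when some move reaches an L, and L when every move reaches a W.
n=0: no move → L
n=1: W (go to 0, an L position)
n=2: L (sole option 1(W) is W)
n=3: W (go to 2, an L position)
n=4: W (go to 2, an L position)
n=5: L (sole option 4(W) is W)
n=6: W (go to 5, an L position)
n=7: L (sole option 6(W) is W)
n=8: W (go to 7, an L position)
n=9: L (sole option 8(W) is W)
n=10: W (go to 5, an L position)
n=11: L (sole option 10(W) is W)
n=12: W (go to 11, an L position)
n=13: L (sole option 12(W) is W)
n=14: W (go to 7, an L position)
n=15: L (sole option 14(W) is W)
n=16: W (go to 15, an L position)
n=17: L (sole option 16(W) is W)
n=18: W (go to 9, an L position)
n=19: L (sole option 18(W) is W)
n=20: W (go to 19, an L position)
n=21: L (sole option 20(W) is W)
n=22: W (go to 11, an L position)
n=23: L (sole option 22(W) is W)
n=24: W (go to 23, an L position)
n=25: L (sole option 24(W) is W)
n=26: W (go to 13, an L position)
n=27: L (sole option 26(W) is W)
n=28: W (go to 27, an L position)
n=29: L (sole option 28(W) is W)
n=30: W (go to 15, an L position)
n=31: L (sole option 30(W) is W)
n=32: W (go to 31, an L position)
n=33: L (sole option 32(W) is W)
n=34: W (go to 17, an L position)
n=35: L (sole option 34(W) is W)
n=36: W (go to 35, an L position)
n=37: L (sole option 36(W) is W)
n=38: W (go to 19, an L position)
L entries with 0 ≤ n ≤ 38: n = 0, 2, 5, 7, 9, 11, 13, 15, 17, 19, 21, 23, 25, 27, 29, 31, 33, 35, 37; that makes 19.

19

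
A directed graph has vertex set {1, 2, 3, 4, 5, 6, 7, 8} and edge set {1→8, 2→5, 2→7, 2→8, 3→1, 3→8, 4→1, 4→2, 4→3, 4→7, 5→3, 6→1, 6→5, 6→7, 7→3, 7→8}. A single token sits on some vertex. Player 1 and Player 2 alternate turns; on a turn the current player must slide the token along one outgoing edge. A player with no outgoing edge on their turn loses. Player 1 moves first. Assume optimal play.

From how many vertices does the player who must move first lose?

Build the W/L table. Terminal = L. A non-terminal position is W if it has a move to some L; otherwise it is L.
Every edge goes from a vertex to one that appears earlier in the order 8, 1, 3, 7, 5, 2, 4, 6, so processing vertices in that order labels each vertex after all of its successors.
8: no outgoing edge → L
1: reaches L-position 8 → W
3: reaches L-position 8 → W
7: reaches L-position 8 → W
5: only reaches 3(W), which is W → L
2: reaches L-position 5 → W
4: only reaches 2(W), 7(W), 3(W), 1(W), all W → L
6: reaches L-position 5 → W
The L vertices are 4, 5, 8; that is 3 in all.

3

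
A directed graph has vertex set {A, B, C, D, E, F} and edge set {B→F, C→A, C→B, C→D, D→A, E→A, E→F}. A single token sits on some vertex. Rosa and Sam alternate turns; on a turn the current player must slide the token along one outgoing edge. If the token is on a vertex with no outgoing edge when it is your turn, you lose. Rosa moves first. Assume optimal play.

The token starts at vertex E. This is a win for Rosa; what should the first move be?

Classify positions by backward induction: terminal positions (no move available) are L. From any other position, the mover wins iff some move reaches an L.
Every edge goes from a vertex to one that appears earlier in the order A, F, D, E, B, C, so processing vertices in that order labels each vertex after all of its successors.
A: no outgoing edge → L
F: no outgoing edge → L
D: W (go to A, an L position)
E: W (go to F, an L position)
B: W (go to F, an L position)
C: W (go to A, an L position)
From E, the L positions reachable in one move are: F, A. Any move reaching one of these is winning.

Move to F.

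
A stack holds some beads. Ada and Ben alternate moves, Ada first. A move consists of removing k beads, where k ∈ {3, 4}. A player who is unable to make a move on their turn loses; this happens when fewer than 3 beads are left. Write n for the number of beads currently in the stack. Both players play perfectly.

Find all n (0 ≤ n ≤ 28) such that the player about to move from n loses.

0, 1, 2, 7, 8, 9, 14, 15, 16, 21, 22, 23, 28

Label each position W (a win for the player to move) or L (a loss). A position with no legal move is L; any other position is W exactly when some move reaches an L, and L when every move reaches a W.
n=0: no move → L
n=1: no move → L
n=2: no move → L
n=3: reaches L-position 0 → W
n=4: reaches L-position 1 → W
n=5: reaches L-position 2 → W
n=6: reaches L-position 2 → W
n=7: only reaches 4(W), 3(W), all W → L
n=8: only reaches 5(W), 4(W), all W → L
n=9: only reaches 6(W), 5(W), all W → L
n=10: reaches L-position 7 → W
n=11: reaches L-position 8 → W
n=12: reaches L-position 9 → W
n=13: reaches L-position 9 → W
n=14: only reaches 11(W), 10(W), all W → L
n=15: only reaches 12(W), 11(W), all W → L
n=16: only reaches 13(W), 12(W), all W → L
n=17: reaches L-position 14 → W
n=18: reaches L-position 15 → W
n=19: reaches L-position 16 → W
n=20: reaches L-position 16 → W
n=21: only reaches 18(W), 17(W), all W → L
n=22: only reaches 19(W), 18(W), all W → L
n=23: only reaches 20(W), 19(W), all W → L
n=24: reaches L-position 21 → W
n=25: reaches L-position 22 → W
n=26: reaches L-position 23 → W
n=27: reaches L-position 23 → W
n=28: only reaches 25(W), 24(W), all W → L
The losing starting values of n are exactly the entries labelled L in this table (13 of them).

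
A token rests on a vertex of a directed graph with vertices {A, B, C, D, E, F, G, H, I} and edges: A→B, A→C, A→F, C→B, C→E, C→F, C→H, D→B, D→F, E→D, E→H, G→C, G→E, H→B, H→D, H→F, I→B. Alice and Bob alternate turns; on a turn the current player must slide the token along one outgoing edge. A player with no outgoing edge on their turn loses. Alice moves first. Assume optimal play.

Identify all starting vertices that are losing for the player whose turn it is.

Build the W/L table. Terminal = L. A non-terminal position is W if it has a move to some L; otherwise it is L.
Every edge goes from a vertex to one that appears earlier in the order F, B, D, H, E, C, I, A, G, so processing vertices in that order labels each vertex after all of its successors.
F: no outgoing edge → L
B: no outgoing edge → L
D: W (go to B, an L position)
H: W (go to B, an L position)
E: L (options H(W), D(W) are all W)
C: W (go to E, an L position)
I: W (go to B, an L position)
A: W (go to B, an L position)
G: W (go to E, an L position)
Reading off the rows marked L gives the requested list; there are 3 such vertices.

B, E, F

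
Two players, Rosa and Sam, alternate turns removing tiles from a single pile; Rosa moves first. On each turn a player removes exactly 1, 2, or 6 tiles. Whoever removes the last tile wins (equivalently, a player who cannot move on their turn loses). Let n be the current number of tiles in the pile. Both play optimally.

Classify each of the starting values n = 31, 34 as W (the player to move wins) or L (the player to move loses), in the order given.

Label each position W (a win for the player to move) or L (a loss). A position with no legal move is L; any other position is W exactly when some move reaches an L, and L when every move reaches a W.
n=0: no move → L
n=1: can move to 0, which is L ⇒ W
n=2: can move to 0, which is L ⇒ W
n=3: moves to 2(W), 1(W); every one is W ⇒ L
n=4: can move to 3, which is L ⇒ W
n=5: can move to 3, which is L ⇒ W
n=6: can move to 0, which is L ⇒ W
n=7: moves to 6(W), 5(W), 1(W); every one is W ⇒ L
n=8: can move to 7, which is L ⇒ W
n=9: can move to 7, which is L ⇒ W
n=10: moves to 9(W), 8(W), 4(W); every one is W ⇒ L
n=11: can move to 10, which is L ⇒ W
n=12: can move to 10, which is L ⇒ W
n=13: can move to 7, which is L ⇒ W
n=14: moves to 13(W), 12(W), 8(W); every one is W ⇒ L
n=15: can move to 14, which is L ⇒ W
n=16: can move to 14, which is L ⇒ W
n=17: moves to 16(W), 15(W), 11(W); every one is W ⇒ L
n=18: can move to 17, which is L ⇒ W
n=19: can move to 17, which is L ⇒ W
n=20: can move to 14, which is L ⇒ W
n=21: moves to 20(W), 19(W), 15(W); every one is W ⇒ L
n=22: can move to 21, which is L ⇒ W
n=23: can move to 21, which is L ⇒ W
n=24: moves to 23(W), 22(W), 18(W); every one is W ⇒ L
n=25: can move to 24, which is L ⇒ W
n=26: can move to 24, which is L ⇒ W
n=27: can move to 21, which is L ⇒ W
n=28: moves to 27(W), 26(W), 22(W); every one is W ⇒ L
n=29: can move to 28, which is L ⇒ W
n=30: can move to 28, which is L ⇒ W
n=31: moves to 30(W), 29(W), 25(W); every one is W ⇒ L
n=32: can move to 31, which is L ⇒ W
n=33: can move to 31, which is L ⇒ W
n=34: can move to 28, which is L ⇒ W

31: L, 34: W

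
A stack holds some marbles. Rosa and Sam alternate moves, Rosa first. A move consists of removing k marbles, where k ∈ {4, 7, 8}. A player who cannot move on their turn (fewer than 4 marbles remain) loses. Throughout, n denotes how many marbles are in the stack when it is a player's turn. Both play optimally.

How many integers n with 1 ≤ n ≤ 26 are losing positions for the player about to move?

10

Compute win/loss labels from the base case upward. A position with no move is L. Any other position is W if it can reach an L in one move, else L.
n=0: no move → L
n=1: no move → L
n=2: no move → L
n=3: no move → L
n=4: can move to 0, which is L ⇒ W
n=5: can move to 1, which is L ⇒ W
n=6: can move to 2, which is L ⇒ W
n=7: can move to 3, which is L ⇒ W
n=8: can move to 1, which is L ⇒ W
n=9: can move to 2, which is L ⇒ W
n=10: can move to 3, which is L ⇒ W
n=11: can move to 3, which is L ⇒ W
n=12: moves to 8(W), 5(W), 4(W); every one is W ⇒ L
n=13: moves to 9(W), 6(W), 5(W); every one is W ⇒ L
n=14: moves to 10(W), 7(W), 6(W); every one is W ⇒ L
n=15: moves to 11(W), 8(W), 7(W); every one is W ⇒ L
n=16: can move to 12, which is L ⇒ W
n=17: can move to 13, which is L ⇒ W
n=18: can move to 14, which is L ⇒ W
n=19: can move to 15, which is L ⇒ W
n=20: can move to 13, which is L ⇒ W
n=21: can move to 14, which is L ⇒ W
n=22: can move to 15, which is L ⇒ W
n=23: can move to 15, which is L ⇒ W
n=24: moves to 20(W), 17(W), 16(W); every one is W ⇒ L
n=25: moves to 21(W), 18(W), 17(W); every one is W ⇒ L
n=26: moves to 22(W), 19(W), 18(W); every one is W ⇒ L
L entries with 1 ≤ n ≤ 26 (n=0 is outside the asked range and is not counted): n = 1, 2, 3, 12, 13, 14, 15, 24, 25, 26; that makes 10.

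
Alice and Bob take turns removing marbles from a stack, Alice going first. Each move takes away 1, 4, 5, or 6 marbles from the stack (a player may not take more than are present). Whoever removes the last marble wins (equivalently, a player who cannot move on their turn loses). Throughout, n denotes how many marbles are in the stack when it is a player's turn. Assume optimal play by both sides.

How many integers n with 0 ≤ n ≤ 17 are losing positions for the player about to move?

4

Build the W/L table. Terminal = L. A non-terminal position is W if it has a move to some L; otherwise it is L.
n=0: no move → L
n=1: reaches L-position 0 → W
n=2: only reaches 1(W), which is W → L
n=3: reaches L-position 2 → W
n=4: reaches L-position 0 → W
n=5: reaches L-position 0 → W
n=6: reaches L-position 2 → W
n=7: reaches L-position 2 → W
n=8: reaches L-position 2 → W
n=9: only reaches 8(W), 5(W), 4(W), 3(W), all W → L
n=10: reaches L-position 9 → W
n=11: only reaches 10(W), 7(W), 6(W), 5(W), all W → L
n=12: reaches L-position 11 → W
n=13: reaches L-position 9 → W
n=14: reaches L-position 9 → W
n=15: reaches L-position 11 → W
n=16: reaches L-position 11 → W
n=17: reaches L-position 11 → W
L entries with 0 ≤ n ≤ 17: n = 0, 2, 9, 11; that makes 4.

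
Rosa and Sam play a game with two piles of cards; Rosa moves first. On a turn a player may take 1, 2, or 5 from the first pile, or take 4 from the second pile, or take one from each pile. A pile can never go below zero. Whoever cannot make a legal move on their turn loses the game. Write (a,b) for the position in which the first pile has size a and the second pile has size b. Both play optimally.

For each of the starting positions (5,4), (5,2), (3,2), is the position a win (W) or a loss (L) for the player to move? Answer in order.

(5,4): L, (5,2): W, (3,2): L

Work bottom-up. With no move the player to move loses. Otherwise the position is W if at least one move leads to an L position for the opponent, and L if every move leads to a W.
No move ever increases a pile, so every position that can arise here has a ≤ 5 and b ≤ 4; it is enough to label the cells with 0 ≤ a ≤ 5 and 0 ≤ b ≤ 4.
Every move lowers a or b (never raises either), so fill the grid row by row in increasing a, and left to right within a row: each cell's successors are then already labelled.
      b=0  b=1  b=2  b=3  b=4
a=0:    L    L    L    L    W
a=1:    W    W    W    W    W
a=2:    W    W    W    W    L
a=3:    L    L    L    L    W
a=4:    W    W    W    W    W
a=5:    W    W    W    W    L
Cells with no legal move (terminal, hence L): (0,0), (0,1), (0,2), (0,3).
The remaining L cells, each justified by listing all of its moves:
(2,4): moves to (1,4)(W), (0,4)(W), (2,0)(W), (1,3)(W); every one is W ⇒ L
(3,0): moves to (2,0)(W), (1,0)(W); every one is W ⇒ L
(3,1): moves to (2,1)(W), (1,1)(W), (2,0)(W); every one is W ⇒ L
(3,2): moves to (2,2)(W), (1,2)(W), (2,1)(W); every one is W ⇒ L
(3,3): moves to (2,3)(W), (1,3)(W), (2,2)(W); every one is W ⇒ L
(5,4): moves to (4,4)(W), (3,4)(W), (0,4)(W), (5,0)(W), (4,3)(W); every one is W ⇒ L
Every other cell has at least one move into one of the L cells above, so it is W.
(5,4): one of the L cells justified above, so L
(5,2): the move to (3,2) reaches an L cell, so W
(3,2): one of the L cells justified above, so L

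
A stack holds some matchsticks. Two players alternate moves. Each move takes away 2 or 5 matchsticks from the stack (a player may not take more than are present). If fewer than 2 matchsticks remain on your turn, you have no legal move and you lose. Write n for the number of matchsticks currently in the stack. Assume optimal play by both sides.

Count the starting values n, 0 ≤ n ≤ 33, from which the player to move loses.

Label each position W (a win for the player to move) or L (a loss). A position with no legal move is L; any other position is W exactly when some move reaches an L, and L when every move reaches a W.
n=0: no move → L
n=1: no move → L
n=2: →0(L), so W
n=3: →1(L), so W
n=4: →2(W) only, which is W, so L
n=5: →0(L), so W
n=6: →4(L), so W
n=7: →5(W), 2(W) — all W, so L
n=8: →6(W), 3(W) — all W, so L
n=9: →7(L), so W
n=10: →8(L), so W
n=11: →9(W), 6(W) — all W, so L
n=12: →7(L), so W
n=13: →11(L), so W
n=14: →12(W), 9(W) — all W, so L
n=15: →13(W), 10(W) — all W, so L
n=16: →14(L), so W
n=17: →15(L), so W
n=18: →16(W), 13(W) — all W, so L
n=19: →14(L), so W
n=20: →18(L), so W
n=21: →19(W), 16(W) — all W, so L
n=22: →20(W), 17(W) — all W, so L
n=23: →21(L), so W
n=24: →22(L), so W
n=25: →23(W), 20(W) — all W, so L
n=26: →21(L), so W
n=27: →25(L), so W
n=28: →26(W), 23(W) — all W, so L
n=29: →27(W), 24(W) — all W, so L
n=30: →28(L), so W
n=31: →29(L), so W
n=32: →30(W), 27(W) — all W, so L
n=33: →28(L), so W
L entries with 0 ≤ n ≤ 33: n = 0, 1, 4, 7, 8, 11, 14, 15, 18, 21, 22, 25, 28, 29, 32; that makes 15.

15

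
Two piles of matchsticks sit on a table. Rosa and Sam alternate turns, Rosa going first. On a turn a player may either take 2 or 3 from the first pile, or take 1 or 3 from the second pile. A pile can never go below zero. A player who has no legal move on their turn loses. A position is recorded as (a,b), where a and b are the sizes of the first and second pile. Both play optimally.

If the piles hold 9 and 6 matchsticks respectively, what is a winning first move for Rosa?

Positions with no move are L. A position that does have a move is losing for the player to move precisely when every available move leads to a winning position for the opponent. Fill in the labels:
No move ever increases a pile, so every position that can arise here has a ≤ 9 and b ≤ 6; it is enough to label the cells with 0 ≤ a ≤ 9 and 0 ≤ b ≤ 6.
Every move lowers a or b (never raises either), so fill the grid row by row in increasing a, and left to right within a row: each cell's successors are then already labelled.
      b=0  b=1  b=2  b=3  b=4  b=5  b=6
a=0:    L    W    L    W    L    W    L
a=1:    L    W    L    W    L    W    L
a=2:    W    L    W    L    W    L    W
a=3:    W    L    W    L    W    L    W
a=4:    W    W    W    W    W    W    W
a=5:    L    W    L    W    L    W    L
a=6:    L    W    L    W    L    W    L
a=7:    W    L    W    L    W    L    W
a=8:    W    L    W    L    W    L    W
a=9:    W    W    W    W    W    W    W
Cells with no legal move (terminal, hence L): (0,0), (1,0).
The remaining L cells, each justified by listing all of its moves:
(0,2): →(0,1)(W) only, which is W, so L
(0,4): →(0,3)(W), (0,1)(W) — all W, so L
(0,6): →(0,5)(W), (0,3)(W) — all W, so L
(1,2): →(1,1)(W) only, which is W, so L
(1,4): →(1,3)(W), (1,1)(W) — all W, so L
(1,6): →(1,5)(W), (1,3)(W) — all W, so L
(2,1): →(0,1)(W), (2,0)(W) — all W, so L
(2,3): →(0,3)(W), (2,2)(W), (2,0)(W) — all W, so L
(2,5): →(0,5)(W), (2,4)(W), (2,2)(W) — all W, so L
(3,1): →(1,1)(W), (0,1)(W), (3,0)(W) — all W, so L
(3,3): →(1,3)(W), (0,3)(W), (3,2)(W), (3,0)(W) — all W, so L
(3,5): →(1,5)(W), (0,5)(W), (3,4)(W), (3,2)(W) — all W, so L
(5,0): →(3,0)(W), (2,0)(W) — all W, so L
(5,2): →(3,2)(W), (2,2)(W), (5,1)(W) — all W, so L
(5,4): →(3,4)(W), (2,4)(W), (5,3)(W), (5,1)(W) — all W, so L
(5,6): →(3,6)(W), (2,6)(W), (5,5)(W), (5,3)(W) — all W, so L
(6,0): →(4,0)(W), (3,0)(W) — all W, so L
(6,2): →(4,2)(W), (3,2)(W), (6,1)(W) — all W, so L
(6,4): →(4,4)(W), (3,4)(W), (6,3)(W), (6,1)(W) — all W, so L
(6,6): →(4,6)(W), (3,6)(W), (6,5)(W), (6,3)(W) — all W, so L
(7,1): →(5,1)(W), (4,1)(W), (7,0)(W) — all W, so L
(7,3): →(5,3)(W), (4,3)(W), (7,2)(W), (7,0)(W) — all W, so L
(7,5): →(5,5)(W), (4,5)(W), (7,4)(W), (7,2)(W) — all W, so L
(8,1): →(6,1)(W), (5,1)(W), (8,0)(W) — all W, so L
(8,3): →(6,3)(W), (5,3)(W), (8,2)(W), (8,0)(W) — all W, so L
(8,5): →(6,5)(W), (5,5)(W), (8,4)(W), (8,2)(W) — all W, so L
Every other cell has at least one move into one of the L cells above, so it is W.
From (9,6), the L positions reachable in one move are: (6,6).

Move to (6,6).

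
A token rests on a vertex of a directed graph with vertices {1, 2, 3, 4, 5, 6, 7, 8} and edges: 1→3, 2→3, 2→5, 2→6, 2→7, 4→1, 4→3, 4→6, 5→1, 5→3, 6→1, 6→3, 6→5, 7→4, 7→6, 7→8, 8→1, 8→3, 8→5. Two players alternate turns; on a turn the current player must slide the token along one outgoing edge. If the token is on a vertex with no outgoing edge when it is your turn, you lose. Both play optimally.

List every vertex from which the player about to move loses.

Compute win/loss labels from the base case upward. A position with no move is L. Any other position is W if it can reach an L in one move, else L.
Every edge goes from a vertex to one that appears earlier in the order 3, 1, 5, 6, 4, 8, 7, 2, so processing vertices in that order labels each vertex after all of its successors.
3: no outgoing edge → L
1: can move to 3, which is L ⇒ W
5: can move to 3, which is L ⇒ W
6: can move to 3, which is L ⇒ W
4: can move to 3, which is L ⇒ W
8: can move to 3, which is L ⇒ W
7: moves to 8(W), 4(W), 6(W); every one is W ⇒ L
2: can move to 7, which is L ⇒ W
The losing starting vertices are exactly the entries labelled L in this table (2 of them).

3, 7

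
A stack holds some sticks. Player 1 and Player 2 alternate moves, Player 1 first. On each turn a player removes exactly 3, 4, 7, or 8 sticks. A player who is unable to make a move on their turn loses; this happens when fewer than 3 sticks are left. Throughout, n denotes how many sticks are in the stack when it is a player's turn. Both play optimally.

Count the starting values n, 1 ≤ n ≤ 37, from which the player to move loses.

11

Classify positions by backward induction: terminal positions (no move available) are L. From any other position, the mover wins iff some move reaches an L.
n=0: no move → L
n=1: no move → L
n=2: no move → L
n=3: can move to 0, which is L ⇒ W
n=4: can move to 1, which is L ⇒ W
n=5: can move to 2, which is L ⇒ W
n=6: can move to 2, which is L ⇒ W
n=7: can move to 0, which is L ⇒ W
n=8: can move to 1, which is L ⇒ W
n=9: can move to 2, which is L ⇒ W
n=10: can move to 2, which is L ⇒ W
n=11: moves to 8(W), 7(W), 4(W), 3(W); every one is W ⇒ L
n=12: moves to 9(W), 8(W), 5(W), 4(W); every one is W ⇒ L
n=13: moves to 10(W), 9(W), 6(W), 5(W); every one is W ⇒ L
n=14: can move to 11, which is L ⇒ W
n=15: can move to 12, which is L ⇒ W
n=16: can move to 13, which is L ⇒ W
n=17: can move to 13, which is L ⇒ W
n=18: can move to 11, which is L ⇒ W
n=19: can move to 12, which is L ⇒ W
n=20: can move to 13, which is L ⇒ W
n=21: can move to 13, which is L ⇒ W
n=22: moves to 19(W), 18(W), 15(W), 14(W); every one is W ⇒ L
n=23: moves to 20(W), 19(W), 16(W), 15(W); every one is W ⇒ L
n=24: moves to 21(W), 20(W), 17(W), 16(W); every one is W ⇒ L
n=25: can move to 22, which is L ⇒ W
n=26: can move to 23, which is L ⇒ W
n=27: can move to 24, which is L ⇒ W
n=28: can move to 24, which is L ⇒ W
n=29: can move to 22, which is L ⇒ W
n=30: can move to 23, which is L ⇒ W
n=31: can move to 24, which is L ⇒ W
n=32: can move to 24, which is L ⇒ W
n=33: moves to 30(W), 29(W), 26(W), 25(W); every one is W ⇒ L
n=34: moves to 31(W), 30(W), 27(W), 26(W); every one is W ⇒ L
n=35: moves to 32(W), 31(W), 28(W), 27(W); every one is W ⇒ L
n=36: can move to 33, which is L ⇒ W
n=37: can move to 34, which is L ⇒ W
L entries with 1 ≤ n ≤ 37 (n=0 is outside the asked range and is not counted): n = 1, 2, 11, 12, 13, 22, 23, 24, 33, 34, 35; that makes 11.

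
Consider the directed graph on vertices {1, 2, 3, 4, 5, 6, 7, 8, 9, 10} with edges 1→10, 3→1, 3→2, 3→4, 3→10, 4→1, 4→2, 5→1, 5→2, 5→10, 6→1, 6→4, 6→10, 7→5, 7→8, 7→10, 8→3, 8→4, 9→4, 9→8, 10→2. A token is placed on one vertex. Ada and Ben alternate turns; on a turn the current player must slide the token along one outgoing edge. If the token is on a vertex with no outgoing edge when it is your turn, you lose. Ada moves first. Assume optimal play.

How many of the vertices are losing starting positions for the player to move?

3

Work bottom-up. With no move the player to move loses. Otherwise the position is W if at least one move leads to an L position for the opponent, and L if every move leads to a W.
Every edge goes from a vertex to one that appears earlier in the order 2, 10, 1, 5, 4, 3, 8, 7, 6, 9, so processing vertices in that order labels each vertex after all of its successors.
2: no outgoing edge → L
10: W (go to 2, an L position)
1: L (sole option 10(W) is W)
5: W (go to 1, an L position)
4: W (go to 1, an L position)
3: W (go to 1, an L position)
8: L (options 3(W), 4(W) are all W)
7: W (go to 8, an L position)
6: W (go to 1, an L position)
9: W (go to 8, an L position)
The L vertices are 1, 2, 8; that is 3 in all.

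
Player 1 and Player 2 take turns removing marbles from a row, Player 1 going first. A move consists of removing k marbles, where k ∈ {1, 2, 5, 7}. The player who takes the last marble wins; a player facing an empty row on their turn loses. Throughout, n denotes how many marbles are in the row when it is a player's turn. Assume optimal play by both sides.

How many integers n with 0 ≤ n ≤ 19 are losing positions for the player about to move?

7

Use the standard recursion: the mover loses at a terminal position; elsewhere, the mover wins exactly when some move hands the opponent an L position.
n=0: no move → L
n=1: reaches L-position 0 → W
n=2: reaches L-position 0 → W
n=3: only reaches 2(W), 1(W), all W → L
n=4: reaches L-position 3 → W
n=5: reaches L-position 3 → W
n=6: only reaches 5(W), 4(W), 1(W), all W → L
n=7: reaches L-position 6 → W
n=8: reaches L-position 6 → W
n=9: only reaches 8(W), 7(W), 4(W), 2(W), all W → L
n=10: reaches L-position 9 → W
n=11: reaches L-position 9 → W
n=12: only reaches 11(W), 10(W), 7(W), 5(W), all W → L
n=13: reaches L-position 12 → W
n=14: reaches L-position 12 → W
n=15: only reaches 14(W), 13(W), 10(W), 8(W), all W → L
n=16: reaches L-position 15 → W
n=17: reaches L-position 15 → W
n=18: only reaches 17(W), 16(W), 13(W), 11(W), all W → L
n=19: reaches L-position 18 → W
L entries with 0 ≤ n ≤ 19: n = 0, 3, 6, 9, 12, 15, 18; that makes 7.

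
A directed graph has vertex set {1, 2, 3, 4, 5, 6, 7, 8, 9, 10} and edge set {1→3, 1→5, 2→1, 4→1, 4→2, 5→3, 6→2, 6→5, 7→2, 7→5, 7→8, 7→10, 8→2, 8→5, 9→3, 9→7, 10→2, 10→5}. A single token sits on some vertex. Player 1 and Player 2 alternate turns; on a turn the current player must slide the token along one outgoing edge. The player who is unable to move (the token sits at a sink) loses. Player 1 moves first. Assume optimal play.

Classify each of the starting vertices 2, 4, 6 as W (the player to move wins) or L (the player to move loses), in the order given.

Work bottom-up. With no move the player to move loses. Otherwise the position is W if at least one move leads to an L position for the opponent, and L if every move leads to a W.
Every edge goes from a vertex to one that appears earlier in the order 3, 5, 1, 2, 4, 10, 6, 8, 7, 9, so processing vertices in that order labels each vertex after all of its successors.
3: no outgoing edge → L
5: reaches L-position 3 → W
1: reaches L-position 3 → W
2: only reaches 1(W), which is W → L
4: reaches L-position 2 → W
10: reaches L-position 2 → W
6: reaches L-position 2 → W
8: reaches L-position 2 → W
7: reaches L-position 2 → W
9: reaches L-position 3 → W

2: L, 4: W, 6: W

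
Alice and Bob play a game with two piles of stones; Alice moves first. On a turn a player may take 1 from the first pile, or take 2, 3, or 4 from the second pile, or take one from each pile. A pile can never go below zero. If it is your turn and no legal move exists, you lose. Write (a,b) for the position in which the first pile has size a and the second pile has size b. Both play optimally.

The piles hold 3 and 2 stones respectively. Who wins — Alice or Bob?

Alice wins.

Use the standard recursion: the mover loses at a terminal position; elsewhere, the mover wins exactly when some move hands the opponent an L position.
No move ever increases a pile, so every position that can arise here has a ≤ 3 and b ≤ 2; it is enough to label the cells with 0 ≤ a ≤ 3 and 0 ≤ b ≤ 2.
Every move lowers a or b (never raises either), so fill the grid row by row in increasing a, and left to right within a row: each cell's successors are then already labelled.
      b=0  b=1  b=2
a=0:    L    L    W
a=1:    W    W    W
a=2:    L    L    W
a=3:    W    W    W
Cells with no legal move (terminal, hence L): (0,0), (0,1).
The remaining L cells, each justified by listing all of its moves:
(2,0): only reaches (1,0)(W), which is W → L
(2,1): only reaches (1,1)(W), (1,0)(W), all W → L
Every other cell has at least one move into one of the L cells above, so it is W.
The starting position (3,2) is W: Alice should move to (2,1), handing over an L position.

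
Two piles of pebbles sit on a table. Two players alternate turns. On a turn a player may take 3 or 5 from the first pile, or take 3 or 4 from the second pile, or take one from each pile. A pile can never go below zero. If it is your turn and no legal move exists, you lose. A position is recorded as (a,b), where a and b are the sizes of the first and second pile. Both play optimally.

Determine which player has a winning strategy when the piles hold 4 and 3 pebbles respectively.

Positions with no move are L. A position that does have a move is losing for the player to move precisely when every available move leads to a winning position for the opponent. Fill in the labels:
No move ever increases a pile, so every position that can arise here has a ≤ 4 and b ≤ 3; it is enough to label the cells with 0 ≤ a ≤ 4 and 0 ≤ b ≤ 3.
Every move lowers a or b (never raises either), so fill the grid row by row in increasing a, and left to right within a row: each cell's successors are then already labelled.
      b=0  b=1  b=2  b=3
a=0:    L    L    L    W
a=1:    L    W    W    W
a=2:    L    W    L    W
a=3:    W    W    W    W
a=4:    W    L    L    L
Cells with no legal move (terminal, hence L): (0,0), (0,1), (0,2), (1,0), (2,0).
The remaining L cells, each justified by listing all of its moves:
(2,2): the only move is to (1,1)(W), a W ⇒ L
(4,1): moves to (1,1)(W), (3,0)(W); every one is W ⇒ L
(4,2): moves to (1,2)(W), (3,1)(W); every one is W ⇒ L
(4,3): moves to (1,3)(W), (4,0)(W), (3,2)(W); every one is W ⇒ L
Every other cell has at least one move into one of the L cells above, so it is W.
The starting position (4,3) is L: whatever the player to move does, the opponent receives a W position.

The second player wins.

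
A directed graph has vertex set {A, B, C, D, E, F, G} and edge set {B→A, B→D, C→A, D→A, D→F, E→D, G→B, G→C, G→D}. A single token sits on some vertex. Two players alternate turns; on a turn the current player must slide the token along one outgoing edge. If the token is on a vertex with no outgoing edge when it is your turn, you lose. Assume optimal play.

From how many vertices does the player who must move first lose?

Classify positions by backward induction: terminal positions (no move available) are L. From any other position, the mover wins iff some move reaches an L.
Every edge goes from a vertex to one that appears earlier in the order A, F, D, E, B, C, G, so processing vertices in that order labels each vertex after all of its successors.
A: no outgoing edge → L
F: no outgoing edge → L
D: →F(L), so W
E: →D(W) only, which is W, so L
B: →A(L), so W
C: →A(L), so W
G: →C(W), B(W), D(W) — all W, so L
The L vertices are A, E, F, G; that is 4 in all.

4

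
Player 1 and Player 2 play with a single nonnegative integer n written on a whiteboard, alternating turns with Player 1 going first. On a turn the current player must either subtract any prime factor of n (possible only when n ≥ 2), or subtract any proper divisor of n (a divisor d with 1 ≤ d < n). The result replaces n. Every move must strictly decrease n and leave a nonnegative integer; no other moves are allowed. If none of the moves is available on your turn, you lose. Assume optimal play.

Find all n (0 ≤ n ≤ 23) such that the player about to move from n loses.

0, 1, 4, 9, 14, 20

Work bottom-up. With no move the player to move loses. Otherwise the position is W if at least one move leads to an L position for the opponent, and L if every move leads to a W.
n=0: no move → L
n=1: no move → L
n=2: W (go to 0, an L position)
n=3: W (go to 0, an L position)
n=4: L (options 2(W), 3(W) are all W)
n=5: W (go to 0, an L position)
n=6: W (go to 4, an L position)
n=7: W (go to 0, an L position)
n=8: W (go to 4, an L position)
n=9: L (options 6(W), 8(W) are all W)
n=10: W (go to 9, an L position)
n=11: W (go to 0, an L position)
n=12: W (go to 9, an L position)
n=13: W (go to 0, an L position)
n=14: L (options 7(W), 12(W), 13(W) are all W)
n=15: W (go to 14, an L position)
n=16: W (go to 14, an L position)
n=17: W (go to 0, an L position)
n=18: W (go to 9, an L position)
n=19: W (go to 0, an L position)
n=20: L (options 10(W), 15(W), 16(W), 18(W), 19(W) are all W)
n=21: W (go to 14, an L position)
n=22: W (go to 20, an L position)
n=23: W (go to 0, an L position)
The losing starting values of n are exactly the entries labelled L in this table (6 of them).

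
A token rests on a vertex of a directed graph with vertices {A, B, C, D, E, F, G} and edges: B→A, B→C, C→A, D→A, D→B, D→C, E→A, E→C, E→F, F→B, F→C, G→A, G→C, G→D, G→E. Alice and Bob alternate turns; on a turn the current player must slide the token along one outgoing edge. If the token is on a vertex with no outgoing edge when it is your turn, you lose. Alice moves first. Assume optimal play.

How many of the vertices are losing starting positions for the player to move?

2

Work bottom-up. With no move the player to move loses. Otherwise the position is W if at least one move leads to an L position for the opponent, and L if every move leads to a W.
Every edge goes from a vertex to one that appears earlier in the order A, C, B, F, E, D, G, so processing vertices in that order labels each vertex after all of its successors.
A: no outgoing edge → L
C: →A(L), so W
B: →A(L), so W
F: →B(W), C(W) — all W, so L
E: →F(L), so W
D: →A(L), so W
G: →A(L), so W
The L vertices are A, F; that is 2 in all.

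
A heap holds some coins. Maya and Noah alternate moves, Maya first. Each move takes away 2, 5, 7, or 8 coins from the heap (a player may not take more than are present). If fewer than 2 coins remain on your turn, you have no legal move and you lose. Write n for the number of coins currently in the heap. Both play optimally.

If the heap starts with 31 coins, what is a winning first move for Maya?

Use the standard recursion: the mover loses at a terminal position; elsewhere, the mover wins exactly when some move hands the opponent an L position.
n=0: no move → L
n=1: no move → L
n=2: can move to 0, which is L ⇒ W
n=3: can move to 1, which is L ⇒ W
n=4: the only move is to 2(W), a W ⇒ L
n=5: can move to 0, which is L ⇒ W
n=6: can move to 4, which is L ⇒ W
n=7: can move to 0, which is L ⇒ W
n=8: can move to 1, which is L ⇒ W
n=9: can move to 4, which is L ⇒ W
n=10: moves to 8(W), 5(W), 3(W), 2(W); every one is W ⇒ L
n=11: can move to 4, which is L ⇒ W
n=12: can move to 10, which is L ⇒ W
n=13: moves to 11(W), 8(W), 6(W), 5(W); every one is W ⇒ L
n=14: moves to 12(W), 9(W), 7(W), 6(W); every one is W ⇒ L
n=15: can move to 13, which is L ⇒ W
n=16: can move to 14, which is L ⇒ W
n=17: can move to 10, which is L ⇒ W
n=18: can move to 13, which is L ⇒ W
n=19: can move to 14, which is L ⇒ W
n=20: can move to 13, which is L ⇒ W
n=21: can move to 14, which is L ⇒ W
n=22: can move to 14, which is L ⇒ W
n=23: moves to 21(W), 18(W), 16(W), 15(W); every one is W ⇒ L
n=24: moves to 22(W), 19(W), 17(W), 16(W); every one is W ⇒ L
n=25: can move to 23, which is L ⇒ W
n=26: can move to 24, which is L ⇒ W
n=27: moves to 25(W), 22(W), 20(W), 19(W); every one is W ⇒ L
n=28: can move to 23, which is L ⇒ W
n=29: can move to 27, which is L ⇒ W
n=30: can move to 23, which is L ⇒ W
n=31: can move to 24, which is L ⇒ W
From 31, the L positions reachable in one move are: 24, 23. Any move reaching one of these is winning.

Remove 7, leaving 24.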